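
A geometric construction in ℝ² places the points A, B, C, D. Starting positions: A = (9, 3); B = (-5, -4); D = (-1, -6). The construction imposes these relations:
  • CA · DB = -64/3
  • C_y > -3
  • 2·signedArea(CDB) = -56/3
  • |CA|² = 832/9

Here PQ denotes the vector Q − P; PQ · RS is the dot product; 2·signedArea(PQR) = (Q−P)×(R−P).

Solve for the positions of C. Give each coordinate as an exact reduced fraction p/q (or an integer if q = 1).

1. C_x = 1  [2·signedArea(CDB) = -56/3 ∩ CA · DB = -64/3]
2. C_y = -7/3  [2·signedArea(CDB) = -56/3 ∩ CA · DB = -64/3]
   → C = (1, -7/3)

C = (1, -7/3)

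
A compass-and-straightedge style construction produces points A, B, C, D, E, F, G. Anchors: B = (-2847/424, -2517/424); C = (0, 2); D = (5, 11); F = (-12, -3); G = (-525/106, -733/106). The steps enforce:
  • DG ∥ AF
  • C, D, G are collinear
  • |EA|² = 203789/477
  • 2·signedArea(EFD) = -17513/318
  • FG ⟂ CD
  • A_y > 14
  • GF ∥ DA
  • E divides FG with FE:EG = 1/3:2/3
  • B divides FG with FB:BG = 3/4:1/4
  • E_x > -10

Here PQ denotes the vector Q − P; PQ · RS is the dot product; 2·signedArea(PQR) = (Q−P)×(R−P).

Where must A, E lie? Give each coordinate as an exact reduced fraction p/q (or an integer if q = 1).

A = (-217/106, 1581/106)
E = (-1023/106, -1369/318)

1. A_x = -217/106  [DG ∥ AF ∩ GF ∥ DA]
2. A_y = 1581/106  [DG ∥ AF ∩ GF ∥ DA]
   → A = (-217/106, 1581/106)
3. E_x = -1023/106  [E divides FG with FE:EG = 1/3:2/3]
4. E_y = -1369/318  [E divides FG with FE:EG = 1/3:2/3]
   → E = (-1023/106, -1369/318)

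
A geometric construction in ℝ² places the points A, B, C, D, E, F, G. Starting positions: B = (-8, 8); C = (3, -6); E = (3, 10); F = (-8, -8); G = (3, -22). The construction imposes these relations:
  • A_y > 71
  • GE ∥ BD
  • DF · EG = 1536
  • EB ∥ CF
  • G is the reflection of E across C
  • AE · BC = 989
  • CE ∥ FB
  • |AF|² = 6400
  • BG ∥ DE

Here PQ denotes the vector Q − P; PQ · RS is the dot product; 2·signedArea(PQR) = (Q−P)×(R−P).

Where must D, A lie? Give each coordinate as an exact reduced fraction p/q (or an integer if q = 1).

A = (-8, 72)
D = (-8, 40)

1. D_x = -8  [BG ∥ DE ∩ GE ∥ BD]
2. D_y = 40  [BG ∥ DE ∩ GE ∥ BD]
   → D = (-8, 40)
3. A_x = -8  [line -11·x + 14·y + -1096 = 0 ∩ |AF|² = 6400]
4. A_y = 72  [line -11·x + 14·y + -1096 = 0 ∩ |AF|² = 6400]
   → A = (-8, 72)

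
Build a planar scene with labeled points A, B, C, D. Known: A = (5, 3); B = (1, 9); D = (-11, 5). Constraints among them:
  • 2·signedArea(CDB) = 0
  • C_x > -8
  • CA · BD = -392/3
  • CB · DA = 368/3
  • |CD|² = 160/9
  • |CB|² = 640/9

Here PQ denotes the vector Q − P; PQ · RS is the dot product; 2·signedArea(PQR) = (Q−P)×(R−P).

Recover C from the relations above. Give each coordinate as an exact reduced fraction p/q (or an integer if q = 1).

1. C_x = -7  [2·signedArea(CDB) = 0 ∩ CA · BD = -392/3]
2. C_y = 19/3  [2·signedArea(CDB) = 0 ∩ CA · BD = -392/3]
   → C = (-7, 19/3)

C = (-7, 19/3)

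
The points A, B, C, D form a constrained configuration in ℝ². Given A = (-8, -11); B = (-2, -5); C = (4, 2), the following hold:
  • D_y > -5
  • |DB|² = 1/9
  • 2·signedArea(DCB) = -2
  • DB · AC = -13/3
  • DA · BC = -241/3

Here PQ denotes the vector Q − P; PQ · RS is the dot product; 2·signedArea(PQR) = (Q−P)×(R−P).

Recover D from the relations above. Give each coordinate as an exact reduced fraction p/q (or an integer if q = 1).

D = (-2, -14/3)

1. D_x = -2  [2·signedArea(DCB) = -2 ∩ DA · BC = -241/3]
2. D_y = -14/3  [2·signedArea(DCB) = -2 ∩ DA · BC = -241/3]
   → D = (-2, -14/3)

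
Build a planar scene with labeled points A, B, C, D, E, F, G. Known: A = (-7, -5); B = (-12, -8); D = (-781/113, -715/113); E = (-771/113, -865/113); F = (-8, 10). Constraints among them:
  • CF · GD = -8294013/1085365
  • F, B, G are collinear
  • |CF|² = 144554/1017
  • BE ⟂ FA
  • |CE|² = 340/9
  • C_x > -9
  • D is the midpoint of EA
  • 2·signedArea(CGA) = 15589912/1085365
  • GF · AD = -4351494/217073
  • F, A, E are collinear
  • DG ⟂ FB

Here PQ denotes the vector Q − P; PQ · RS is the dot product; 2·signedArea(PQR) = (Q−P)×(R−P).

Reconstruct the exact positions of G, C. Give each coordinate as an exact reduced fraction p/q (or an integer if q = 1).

1. G_x = -109558/9605  [F, B, G are collinear ∩ DG ⟂ FB]
2. G_y = -51181/9605  [F, B, G are collinear ∩ DG ⟂ FB]
   → G = (-109558/9605, -51181/9605)
3. C_x = -3031/339  [CF · GD = -8294013/1085365 ∩ 2·signedArea(CGA) = 15589912/1085365]
4. C_y = -213/113  [CF · GD = -8294013/1085365 ∩ 2·signedArea(CGA) = 15589912/1085365]
   → C = (-3031/339, -213/113)

C = (-3031/339, -213/113)
G = (-109558/9605, -51181/9605)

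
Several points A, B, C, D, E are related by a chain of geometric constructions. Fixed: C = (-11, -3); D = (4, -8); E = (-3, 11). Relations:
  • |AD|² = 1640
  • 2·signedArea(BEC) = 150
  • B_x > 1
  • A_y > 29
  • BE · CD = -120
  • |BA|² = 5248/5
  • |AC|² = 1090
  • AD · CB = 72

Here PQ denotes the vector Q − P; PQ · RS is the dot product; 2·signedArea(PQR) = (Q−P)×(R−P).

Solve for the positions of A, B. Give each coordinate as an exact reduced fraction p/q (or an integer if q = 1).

1. B_x = 6/5  [BE · CD = -120 ∩ 2·signedArea(BEC) = 150]
2. B_y = -2/5  [BE · CD = -120 ∩ 2·signedArea(BEC) = 150]
   → B = (6/5, -2/5)
3. A_x = -10  [line -61/5·x + -13/5·y + -44 = 0 ∩ |AD|² = 1640]
4. A_y = 30  [line -61/5·x + -13/5·y + -44 = 0 ∩ |AD|² = 1640]
   → A = (-10, 30)

A = (-10, 30)
B = (6/5, -2/5)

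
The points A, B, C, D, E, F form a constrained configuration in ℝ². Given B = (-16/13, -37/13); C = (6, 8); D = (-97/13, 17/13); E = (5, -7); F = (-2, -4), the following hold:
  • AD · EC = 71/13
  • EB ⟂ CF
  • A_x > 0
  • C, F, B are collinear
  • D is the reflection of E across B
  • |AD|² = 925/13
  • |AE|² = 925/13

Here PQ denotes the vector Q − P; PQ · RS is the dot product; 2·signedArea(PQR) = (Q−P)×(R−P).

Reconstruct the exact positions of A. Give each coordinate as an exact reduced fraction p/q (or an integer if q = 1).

A = (12/13, 5/13)

1. A_x = 12/13  [line -1·x + -15·y + 87/13 = 0 ∩ |AD|² = 925/13]
2. A_y = 5/13  [line -1·x + -15·y + 87/13 = 0 ∩ |AD|² = 925/13]
   → A = (12/13, 5/13)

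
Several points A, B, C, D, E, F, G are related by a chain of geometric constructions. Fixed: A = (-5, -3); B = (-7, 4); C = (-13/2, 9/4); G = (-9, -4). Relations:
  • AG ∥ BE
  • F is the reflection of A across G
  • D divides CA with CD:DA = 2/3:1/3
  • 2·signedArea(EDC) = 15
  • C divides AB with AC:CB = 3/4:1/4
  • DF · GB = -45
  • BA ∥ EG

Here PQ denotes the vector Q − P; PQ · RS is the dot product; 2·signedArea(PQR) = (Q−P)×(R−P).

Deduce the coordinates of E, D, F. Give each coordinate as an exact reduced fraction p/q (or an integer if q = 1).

1. E_x = -11  [BA ∥ EG ∩ AG ∥ BE]
2. E_y = 3  [BA ∥ EG ∩ AG ∥ BE]
   → E = (-11, 3)
3. D_x = -11/2  [D divides CA with CD:DA = 2/3:1/3]
4. D_y = -5/4  [D divides CA with CD:DA = 2/3:1/3]
   → D = (-11/2, -5/4)
5. F_x = -13  [F is the reflection of A across G]
6. F_y = -5  [F is the reflection of A across G]
   → F = (-13, -5)

D = (-11/2, -5/4)
E = (-11, 3)
F = (-13, -5)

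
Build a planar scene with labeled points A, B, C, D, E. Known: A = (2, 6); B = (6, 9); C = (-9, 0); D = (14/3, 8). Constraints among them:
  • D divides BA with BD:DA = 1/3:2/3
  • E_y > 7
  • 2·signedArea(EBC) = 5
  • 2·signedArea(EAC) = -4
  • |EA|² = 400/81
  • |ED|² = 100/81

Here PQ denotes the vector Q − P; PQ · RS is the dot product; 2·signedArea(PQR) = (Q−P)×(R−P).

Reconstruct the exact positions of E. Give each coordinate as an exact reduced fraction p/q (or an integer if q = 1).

1. E_x = 34/9  [2·signedArea(EBC) = 5 ∩ 2·signedArea(EAC) = -4]
2. E_y = 22/3  [2·signedArea(EBC) = 5 ∩ 2·signedArea(EAC) = -4]
   → E = (34/9, 22/3)

E = (34/9, 22/3)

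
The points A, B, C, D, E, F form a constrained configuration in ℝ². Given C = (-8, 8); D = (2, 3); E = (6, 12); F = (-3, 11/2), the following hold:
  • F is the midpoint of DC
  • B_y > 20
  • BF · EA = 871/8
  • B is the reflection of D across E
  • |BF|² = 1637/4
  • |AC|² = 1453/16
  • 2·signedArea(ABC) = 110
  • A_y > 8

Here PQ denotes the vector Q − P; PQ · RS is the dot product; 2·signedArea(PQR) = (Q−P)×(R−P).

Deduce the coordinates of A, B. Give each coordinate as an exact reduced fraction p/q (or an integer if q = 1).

1. B_x = 10  [B is the reflection of D across E]
2. B_y = 21  [B is the reflection of D across E]
   → B = (10, 21)
3. A_x = 3/2  [2·signedArea(ABC) = 110 ∩ BF · EA = 871/8]
4. A_y = 35/4  [2·signedArea(ABC) = 110 ∩ BF · EA = 871/8]
   → A = (3/2, 35/4)

A = (3/2, 35/4)
B = (10, 21)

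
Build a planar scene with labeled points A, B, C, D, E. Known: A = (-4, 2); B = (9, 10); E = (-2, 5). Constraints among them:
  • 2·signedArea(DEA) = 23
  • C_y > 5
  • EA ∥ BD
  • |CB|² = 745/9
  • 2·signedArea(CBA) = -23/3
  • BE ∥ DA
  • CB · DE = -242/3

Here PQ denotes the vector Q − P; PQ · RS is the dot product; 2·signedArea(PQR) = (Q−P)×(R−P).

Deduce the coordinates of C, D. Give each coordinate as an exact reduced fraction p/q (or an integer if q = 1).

1. D_x = 7  [BE ∥ DA ∩ EA ∥ BD]
2. D_y = 7  [BE ∥ DA ∩ EA ∥ BD]
   → D = (7, 7)
3. C_x = 1  [2·signedArea(CBA) = -23/3 ∩ CB · DE = -242/3]
4. C_y = 17/3  [2·signedArea(CBA) = -23/3 ∩ CB · DE = -242/3]
   → C = (1, 17/3)

C = (1, 17/3)
D = (7, 7)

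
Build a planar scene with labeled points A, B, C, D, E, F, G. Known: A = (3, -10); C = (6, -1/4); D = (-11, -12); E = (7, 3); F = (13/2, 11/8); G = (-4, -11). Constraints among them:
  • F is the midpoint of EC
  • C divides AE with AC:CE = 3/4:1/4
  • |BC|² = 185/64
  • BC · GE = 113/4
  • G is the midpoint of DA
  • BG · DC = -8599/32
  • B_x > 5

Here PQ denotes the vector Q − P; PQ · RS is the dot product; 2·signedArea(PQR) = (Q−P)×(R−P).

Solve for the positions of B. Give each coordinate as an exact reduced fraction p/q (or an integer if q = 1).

B = (11/2, -15/8)

1. B_x = 11/2  [BC · GE = 113/4 ∩ BG · DC = -8599/32]
2. B_y = -15/8  [BC · GE = 113/4 ∩ BG · DC = -8599/32]
   → B = (11/2, -15/8)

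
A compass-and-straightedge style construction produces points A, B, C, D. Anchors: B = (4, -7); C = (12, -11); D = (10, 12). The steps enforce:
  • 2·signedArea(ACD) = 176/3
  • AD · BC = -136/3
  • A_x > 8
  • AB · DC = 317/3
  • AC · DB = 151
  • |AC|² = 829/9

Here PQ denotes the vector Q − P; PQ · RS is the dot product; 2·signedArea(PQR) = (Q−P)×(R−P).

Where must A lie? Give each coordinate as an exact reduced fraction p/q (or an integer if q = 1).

A = (26/3, -2)

1. A_x = 26/3  [AB · DC = 317/3 ∩ 2·signedArea(ACD) = 176/3]
2. A_y = -2  [AB · DC = 317/3 ∩ 2·signedArea(ACD) = 176/3]
   → A = (26/3, -2)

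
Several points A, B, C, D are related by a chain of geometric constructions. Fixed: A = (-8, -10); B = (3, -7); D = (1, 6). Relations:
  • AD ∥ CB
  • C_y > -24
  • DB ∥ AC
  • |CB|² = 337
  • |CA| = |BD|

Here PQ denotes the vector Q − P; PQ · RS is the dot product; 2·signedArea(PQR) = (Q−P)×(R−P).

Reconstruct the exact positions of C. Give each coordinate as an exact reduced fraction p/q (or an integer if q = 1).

1. C_x = -6  [AD ∥ CB ∩ DB ∥ AC]
2. C_y = -23  [AD ∥ CB ∩ DB ∥ AC]
   → C = (-6, -23)

C = (-6, -23)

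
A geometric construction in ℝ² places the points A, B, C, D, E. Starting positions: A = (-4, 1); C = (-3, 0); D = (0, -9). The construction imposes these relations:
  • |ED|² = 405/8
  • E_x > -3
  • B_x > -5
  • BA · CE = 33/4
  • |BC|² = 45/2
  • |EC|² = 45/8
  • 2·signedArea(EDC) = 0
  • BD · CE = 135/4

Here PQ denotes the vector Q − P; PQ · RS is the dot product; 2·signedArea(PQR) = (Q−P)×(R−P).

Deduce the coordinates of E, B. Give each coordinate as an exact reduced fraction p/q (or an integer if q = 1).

1. E_x = -9/4  [line -9·x + -3·y + -27 = 0 ∩ |EC|² = 45/8]
2. E_y = -9/4  [line -9·x + -3·y + -27 = 0 ∩ |EC|² = 45/8]
   → E = (-9/4, -9/4)
3. B_x = -9/2  [line -3/4·x + 9/4·y + -27/2 = 0 ∩ |BC|² = 45/2]
4. B_y = 9/2  [line -3/4·x + 9/4·y + -27/2 = 0 ∩ |BC|² = 45/2]
   → B = (-9/2, 9/2)

B = (-9/2, 9/2)
E = (-9/4, -9/4)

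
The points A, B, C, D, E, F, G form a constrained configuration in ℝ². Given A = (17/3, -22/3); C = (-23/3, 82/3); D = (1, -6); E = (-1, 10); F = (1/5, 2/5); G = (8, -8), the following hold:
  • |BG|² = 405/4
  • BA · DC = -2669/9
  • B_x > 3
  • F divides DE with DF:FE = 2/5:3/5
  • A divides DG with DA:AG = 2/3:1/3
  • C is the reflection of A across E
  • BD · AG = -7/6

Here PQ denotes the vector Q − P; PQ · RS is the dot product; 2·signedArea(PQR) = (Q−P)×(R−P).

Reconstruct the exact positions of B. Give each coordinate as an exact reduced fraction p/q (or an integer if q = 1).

1. B_x = 7/2  [BD · AG = -7/6 ∩ BA · DC = -2669/9]
2. B_y = 1  [BD · AG = -7/6 ∩ BA · DC = -2669/9]
   → B = (7/2, 1)

B = (7/2, 1)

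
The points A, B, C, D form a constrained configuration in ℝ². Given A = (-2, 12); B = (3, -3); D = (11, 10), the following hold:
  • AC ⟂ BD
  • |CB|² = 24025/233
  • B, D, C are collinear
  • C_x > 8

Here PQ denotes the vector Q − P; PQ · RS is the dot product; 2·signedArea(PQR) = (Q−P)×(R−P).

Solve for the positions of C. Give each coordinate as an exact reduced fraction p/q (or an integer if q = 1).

1. C_x = 1939/233  [B, D, C are collinear ∩ AC ⟂ BD]
2. C_y = 1316/233  [B, D, C are collinear ∩ AC ⟂ BD]
   → C = (1939/233, 1316/233)

C = (1939/233, 1316/233)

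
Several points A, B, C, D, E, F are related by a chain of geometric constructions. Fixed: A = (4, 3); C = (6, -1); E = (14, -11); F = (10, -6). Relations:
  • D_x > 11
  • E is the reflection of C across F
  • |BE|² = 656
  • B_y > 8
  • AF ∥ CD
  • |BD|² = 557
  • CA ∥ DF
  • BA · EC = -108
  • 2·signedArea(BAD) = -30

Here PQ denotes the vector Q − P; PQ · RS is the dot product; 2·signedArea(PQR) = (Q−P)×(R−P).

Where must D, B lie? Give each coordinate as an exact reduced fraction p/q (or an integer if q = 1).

1. D_x = 12  [CA ∥ DF ∩ AF ∥ CD]
2. D_y = -10  [CA ∥ DF ∩ AF ∥ CD]
   → D = (12, -10)
3. B_x = -2  [BA · EC = -108 ∩ 2·signedArea(BAD) = -30]
4. B_y = 9  [BA · EC = -108 ∩ 2·signedArea(BAD) = -30]
   → B = (-2, 9)

B = (-2, 9)
D = (12, -10)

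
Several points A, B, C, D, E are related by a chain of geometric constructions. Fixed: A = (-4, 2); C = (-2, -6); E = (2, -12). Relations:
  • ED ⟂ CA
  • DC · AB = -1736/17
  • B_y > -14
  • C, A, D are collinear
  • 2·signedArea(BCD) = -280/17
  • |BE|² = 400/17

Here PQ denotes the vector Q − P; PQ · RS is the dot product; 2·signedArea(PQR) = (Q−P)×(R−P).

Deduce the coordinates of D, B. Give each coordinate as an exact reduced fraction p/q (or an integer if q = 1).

B = (-46/17, -224/17)
D = (-6/17, -214/17)

1. D_x = -6/17  [C, A, D are collinear ∩ ED ⟂ CA]
2. D_y = -214/17  [C, A, D are collinear ∩ ED ⟂ CA]
   → D = (-6/17, -214/17)
3. B_x = -46/17  [2·signedArea(BCD) = -280/17 ∩ DC · AB = -1736/17]
4. B_y = -224/17  [2·signedArea(BCD) = -280/17 ∩ DC · AB = -1736/17]
   → B = (-46/17, -224/17)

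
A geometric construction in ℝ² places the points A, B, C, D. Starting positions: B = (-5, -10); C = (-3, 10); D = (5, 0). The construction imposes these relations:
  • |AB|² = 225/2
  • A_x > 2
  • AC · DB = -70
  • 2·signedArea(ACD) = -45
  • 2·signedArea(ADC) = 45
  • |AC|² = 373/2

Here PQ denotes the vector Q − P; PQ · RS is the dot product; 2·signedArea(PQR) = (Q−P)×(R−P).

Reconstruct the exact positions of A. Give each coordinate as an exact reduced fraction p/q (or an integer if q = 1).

A = (5/2, -5/2)

1. A_x = 5/2  [2·signedArea(ACD) = -45 ∩ AC · DB = -70]
2. A_y = -5/2  [2·signedArea(ACD) = -45 ∩ AC · DB = -70]
   → A = (5/2, -5/2)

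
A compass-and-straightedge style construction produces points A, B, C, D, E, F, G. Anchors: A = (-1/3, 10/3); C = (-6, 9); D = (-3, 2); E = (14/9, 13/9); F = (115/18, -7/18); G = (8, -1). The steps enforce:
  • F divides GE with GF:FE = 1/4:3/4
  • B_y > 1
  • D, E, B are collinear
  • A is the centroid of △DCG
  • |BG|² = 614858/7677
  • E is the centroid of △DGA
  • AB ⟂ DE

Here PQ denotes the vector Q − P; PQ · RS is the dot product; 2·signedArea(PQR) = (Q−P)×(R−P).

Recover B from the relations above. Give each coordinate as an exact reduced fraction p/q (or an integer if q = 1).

B = (-1363/2559, 4348/2559)

1. B_x = -1363/2559  [D, E, B are collinear ∩ AB ⟂ DE]
2. B_y = 4348/2559  [D, E, B are collinear ∩ AB ⟂ DE]
   → B = (-1363/2559, 4348/2559)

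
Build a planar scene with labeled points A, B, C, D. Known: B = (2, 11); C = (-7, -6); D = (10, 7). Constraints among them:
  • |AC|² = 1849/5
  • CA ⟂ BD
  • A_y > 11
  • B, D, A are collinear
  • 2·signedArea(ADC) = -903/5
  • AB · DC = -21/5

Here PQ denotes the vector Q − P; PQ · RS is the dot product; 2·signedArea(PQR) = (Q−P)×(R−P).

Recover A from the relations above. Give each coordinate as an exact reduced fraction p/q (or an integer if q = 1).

1. A_x = 8/5  [B, D, A are collinear ∩ CA ⟂ BD]
2. A_y = 56/5  [B, D, A are collinear ∩ CA ⟂ BD]
   → A = (8/5, 56/5)

A = (8/5, 56/5)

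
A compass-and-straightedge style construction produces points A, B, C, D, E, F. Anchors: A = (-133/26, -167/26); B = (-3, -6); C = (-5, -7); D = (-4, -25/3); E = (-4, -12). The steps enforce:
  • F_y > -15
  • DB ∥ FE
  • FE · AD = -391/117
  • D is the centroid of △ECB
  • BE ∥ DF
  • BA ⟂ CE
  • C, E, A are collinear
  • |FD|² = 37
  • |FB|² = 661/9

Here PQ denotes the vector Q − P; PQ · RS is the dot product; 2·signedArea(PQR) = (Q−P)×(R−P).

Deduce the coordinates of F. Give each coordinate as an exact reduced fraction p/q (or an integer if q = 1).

1. F_x = -5  [DB ∥ FE ∩ BE ∥ DF]
2. F_y = -43/3  [DB ∥ FE ∩ BE ∥ DF]
   → F = (-5, -43/3)

F = (-5, -43/3)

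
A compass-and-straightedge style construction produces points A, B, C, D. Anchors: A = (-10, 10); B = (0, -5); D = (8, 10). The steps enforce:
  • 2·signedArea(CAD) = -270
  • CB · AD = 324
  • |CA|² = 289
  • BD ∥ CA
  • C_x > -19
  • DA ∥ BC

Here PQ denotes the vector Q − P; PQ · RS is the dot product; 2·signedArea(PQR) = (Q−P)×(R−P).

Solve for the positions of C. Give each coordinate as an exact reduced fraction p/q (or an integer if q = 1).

1. C_x = -18  [BD ∥ CA ∩ DA ∥ BC]
2. C_y = -5  [BD ∥ CA ∩ DA ∥ BC]
   → C = (-18, -5)

C = (-18, -5)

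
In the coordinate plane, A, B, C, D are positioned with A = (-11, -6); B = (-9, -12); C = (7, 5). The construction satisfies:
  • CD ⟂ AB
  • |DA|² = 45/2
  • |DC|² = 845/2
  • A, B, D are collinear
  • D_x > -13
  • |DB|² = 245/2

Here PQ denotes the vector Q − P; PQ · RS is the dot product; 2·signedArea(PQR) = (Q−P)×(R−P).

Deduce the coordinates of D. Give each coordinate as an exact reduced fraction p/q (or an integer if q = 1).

D = (-25/2, -3/2)

1. D_x = -25/2  [A, B, D are collinear ∩ CD ⟂ AB]
2. D_y = -3/2  [A, B, D are collinear ∩ CD ⟂ AB]
   → D = (-25/2, -3/2)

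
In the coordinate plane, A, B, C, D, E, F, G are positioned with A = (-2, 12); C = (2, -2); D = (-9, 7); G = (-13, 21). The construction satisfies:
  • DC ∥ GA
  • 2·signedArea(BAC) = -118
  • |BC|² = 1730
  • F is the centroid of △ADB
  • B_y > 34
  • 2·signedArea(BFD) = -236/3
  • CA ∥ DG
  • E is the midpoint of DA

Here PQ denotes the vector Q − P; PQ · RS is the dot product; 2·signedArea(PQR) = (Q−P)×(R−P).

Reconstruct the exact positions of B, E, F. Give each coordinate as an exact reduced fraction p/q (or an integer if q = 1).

B = (-17, 35)
E = (-11/2, 19/2)
F = (-28/3, 18)

1. B_x = -17  [line 14·x + 4·y + 98 = 0 ∩ |BC|² = 1730]
2. B_y = 35  [line 14·x + 4·y + 98 = 0 ∩ |BC|² = 1730]
   → B = (-17, 35)
3. E_x = -11/2  [E is the midpoint of DA]
4. E_y = 19/2  [E is the midpoint of DA]
   → E = (-11/2, 19/2)
5. F_x = -28/3  [F is the centroid of △ADB]
6. F_y = 18  [F is the centroid of △ADB]
   → F = (-28/3, 18)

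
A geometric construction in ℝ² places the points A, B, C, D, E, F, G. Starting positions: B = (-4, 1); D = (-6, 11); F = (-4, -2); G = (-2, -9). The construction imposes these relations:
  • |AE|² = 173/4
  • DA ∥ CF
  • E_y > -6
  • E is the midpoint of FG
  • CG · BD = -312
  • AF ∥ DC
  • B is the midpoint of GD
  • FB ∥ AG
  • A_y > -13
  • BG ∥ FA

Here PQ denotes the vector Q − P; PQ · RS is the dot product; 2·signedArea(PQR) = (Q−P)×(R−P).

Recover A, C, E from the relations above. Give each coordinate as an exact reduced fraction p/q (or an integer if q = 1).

A = (-2, -12)
C = (-8, 21)
E = (-3, -11/2)

1. A_x = -2  [FB ∥ AG ∩ BG ∥ FA]
2. A_y = -12  [FB ∥ AG ∩ BG ∥ FA]
   → A = (-2, -12)
3. C_x = -8  [DA ∥ CF ∩ AF ∥ DC]
4. C_y = 21  [DA ∥ CF ∩ AF ∥ DC]
   → C = (-8, 21)
5. E_x = -3  [E is the midpoint of FG]
6. E_y = -11/2  [E is the midpoint of FG]
   → E = (-3, -11/2)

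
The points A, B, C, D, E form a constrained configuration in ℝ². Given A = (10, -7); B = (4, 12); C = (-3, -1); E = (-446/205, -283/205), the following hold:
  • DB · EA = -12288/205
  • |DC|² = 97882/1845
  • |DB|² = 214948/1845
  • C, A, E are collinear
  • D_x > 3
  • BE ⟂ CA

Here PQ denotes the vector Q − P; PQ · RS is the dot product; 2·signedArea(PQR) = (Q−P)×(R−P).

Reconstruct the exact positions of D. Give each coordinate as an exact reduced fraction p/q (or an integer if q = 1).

1. D_x = 808/205  [line -2496/205·x + 1152/205·y + 8448/205 = 0 ∩ |DC|² = 97882/1845]
2. D_y = 742/615  [line -2496/205·x + 1152/205·y + 8448/205 = 0 ∩ |DC|² = 97882/1845]
   → D = (808/205, 742/615)

D = (808/205, 742/615)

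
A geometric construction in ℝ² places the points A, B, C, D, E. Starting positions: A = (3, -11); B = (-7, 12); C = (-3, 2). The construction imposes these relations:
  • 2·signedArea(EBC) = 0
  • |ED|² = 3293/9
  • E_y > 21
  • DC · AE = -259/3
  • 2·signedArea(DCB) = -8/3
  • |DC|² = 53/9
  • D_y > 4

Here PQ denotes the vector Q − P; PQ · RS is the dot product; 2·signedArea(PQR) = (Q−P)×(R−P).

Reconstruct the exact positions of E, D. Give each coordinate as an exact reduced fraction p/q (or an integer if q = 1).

1. D_x = -11/3  [line -10·x + -4·y + -58/3 = 0 ∩ |DC|² = 53/9]
2. D_y = 13/3  [line -10·x + -4·y + -58/3 = 0 ∩ |DC|² = 53/9]
   → D = (-11/3, 13/3)
3. E_x = -11  [2·signedArea(EBC) = 0 ∩ DC · AE = -259/3]
4. E_y = 22  [2·signedArea(EBC) = 0 ∩ DC · AE = -259/3]
   → E = (-11, 22)

D = (-11/3, 13/3)
E = (-11, 22)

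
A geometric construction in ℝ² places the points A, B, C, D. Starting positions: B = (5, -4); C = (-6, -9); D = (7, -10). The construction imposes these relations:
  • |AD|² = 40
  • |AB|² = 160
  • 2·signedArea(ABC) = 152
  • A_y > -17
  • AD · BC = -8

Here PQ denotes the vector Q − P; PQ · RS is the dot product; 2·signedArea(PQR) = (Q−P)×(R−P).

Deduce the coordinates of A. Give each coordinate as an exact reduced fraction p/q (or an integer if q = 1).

1. A_x = 9  [2·signedArea(ABC) = 152 ∩ AD · BC = -8]
2. A_y = -16  [2·signedArea(ABC) = 152 ∩ AD · BC = -8]
   → A = (9, -16)

A = (9, -16)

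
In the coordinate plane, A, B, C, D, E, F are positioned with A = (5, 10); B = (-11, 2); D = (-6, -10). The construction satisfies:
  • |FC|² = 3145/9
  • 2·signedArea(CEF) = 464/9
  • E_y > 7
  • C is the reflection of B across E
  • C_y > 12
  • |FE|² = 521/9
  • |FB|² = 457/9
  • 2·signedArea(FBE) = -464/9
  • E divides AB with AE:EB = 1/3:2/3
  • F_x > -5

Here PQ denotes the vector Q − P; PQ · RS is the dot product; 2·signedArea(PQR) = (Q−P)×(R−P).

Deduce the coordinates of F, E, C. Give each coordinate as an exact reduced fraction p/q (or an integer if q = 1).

C = (31/3, 38/3)
E = (-1/3, 22/3)
F = (-4, 2/3)

1. E_x = -1/3  [E divides AB with AE:EB = 1/3:2/3]
2. E_y = 22/3  [E divides AB with AE:EB = 1/3:2/3]
   → E = (-1/3, 22/3)
3. C_x = 31/3  [C is the reflection of B across E]
4. C_y = 38/3  [C is the reflection of B across E]
   → C = (31/3, 38/3)
5. F_x = -4  [line -16/3·x + 32/3·y + -256/9 = 0 ∩ |FB|² = 457/9]
6. F_y = 2/3  [line -16/3·x + 32/3·y + -256/9 = 0 ∩ |FB|² = 457/9]
   → F = (-4, 2/3)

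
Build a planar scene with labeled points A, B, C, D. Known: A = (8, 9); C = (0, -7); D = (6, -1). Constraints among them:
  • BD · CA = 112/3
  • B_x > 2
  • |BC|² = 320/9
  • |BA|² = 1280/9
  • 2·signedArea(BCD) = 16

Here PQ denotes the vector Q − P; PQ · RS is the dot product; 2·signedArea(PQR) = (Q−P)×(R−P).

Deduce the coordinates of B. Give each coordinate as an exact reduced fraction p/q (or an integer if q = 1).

B = (8/3, -5/3)

1. B_x = 8/3  [2·signedArea(BCD) = 16 ∩ BD · CA = 112/3]
2. B_y = -5/3  [2·signedArea(BCD) = 16 ∩ BD · CA = 112/3]
   → B = (8/3, -5/3)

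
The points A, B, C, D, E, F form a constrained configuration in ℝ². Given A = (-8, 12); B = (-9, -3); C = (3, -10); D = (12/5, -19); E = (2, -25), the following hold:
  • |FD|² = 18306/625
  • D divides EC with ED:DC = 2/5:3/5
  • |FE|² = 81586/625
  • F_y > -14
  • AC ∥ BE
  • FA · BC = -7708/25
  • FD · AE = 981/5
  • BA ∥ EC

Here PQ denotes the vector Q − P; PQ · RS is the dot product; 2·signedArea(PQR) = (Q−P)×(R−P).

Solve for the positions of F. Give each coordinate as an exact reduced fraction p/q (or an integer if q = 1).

1. F_x = 69/25  [FA · BC = -7708/25 ∩ FD · AE = 981/5]
2. F_y = -68/5  [FA · BC = -7708/25 ∩ FD · AE = 981/5]
   → F = (69/25, -68/5)

F = (69/25, -68/5)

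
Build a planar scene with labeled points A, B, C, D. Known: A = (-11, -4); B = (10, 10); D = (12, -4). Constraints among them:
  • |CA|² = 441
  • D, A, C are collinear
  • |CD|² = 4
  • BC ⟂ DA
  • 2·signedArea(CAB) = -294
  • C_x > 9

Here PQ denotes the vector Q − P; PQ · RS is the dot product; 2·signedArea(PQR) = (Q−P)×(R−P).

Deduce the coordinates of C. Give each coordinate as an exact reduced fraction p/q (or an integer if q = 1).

1. C_x = 10  [D, A, C are collinear ∩ BC ⟂ DA]
2. C_y = -4  [D, A, C are collinear ∩ BC ⟂ DA]
   → C = (10, -4)

C = (10, -4)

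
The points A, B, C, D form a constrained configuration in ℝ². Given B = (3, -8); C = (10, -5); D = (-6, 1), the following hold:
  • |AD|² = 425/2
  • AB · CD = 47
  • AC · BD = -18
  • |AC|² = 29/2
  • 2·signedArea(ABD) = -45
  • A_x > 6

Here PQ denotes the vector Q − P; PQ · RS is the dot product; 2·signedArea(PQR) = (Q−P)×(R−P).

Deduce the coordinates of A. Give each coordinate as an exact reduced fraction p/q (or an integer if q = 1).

A = (13/2, -13/2)

1. A_x = 13/2  [AC · BD = -18 ∩ AB · CD = 47]
2. A_y = -13/2  [AC · BD = -18 ∩ AB · CD = 47]
   → A = (13/2, -13/2)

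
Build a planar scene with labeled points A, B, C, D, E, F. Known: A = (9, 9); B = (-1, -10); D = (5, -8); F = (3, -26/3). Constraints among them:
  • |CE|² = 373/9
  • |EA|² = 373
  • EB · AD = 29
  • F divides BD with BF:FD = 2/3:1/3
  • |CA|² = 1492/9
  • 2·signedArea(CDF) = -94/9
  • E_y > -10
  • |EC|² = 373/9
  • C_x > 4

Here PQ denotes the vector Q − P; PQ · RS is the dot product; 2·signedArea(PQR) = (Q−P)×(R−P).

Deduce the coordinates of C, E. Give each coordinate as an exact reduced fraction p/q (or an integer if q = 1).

C = (13/3, -3)
E = (2, -9)

1. E_x = 2  [line 4·x + 17·y + 145 = 0 ∩ |EA|² = 373]
2. E_y = -9  [line 4·x + 17·y + 145 = 0 ∩ |EA|² = 373]
   → E = (2, -9)
3. C_x = 13/3  [line 2/3·x + -2·y + -80/9 = 0 ∩ |EC|² = 373/9]
4. C_y = -3  [line 2/3·x + -2·y + -80/9 = 0 ∩ |EC|² = 373/9]
   → C = (13/3, -3)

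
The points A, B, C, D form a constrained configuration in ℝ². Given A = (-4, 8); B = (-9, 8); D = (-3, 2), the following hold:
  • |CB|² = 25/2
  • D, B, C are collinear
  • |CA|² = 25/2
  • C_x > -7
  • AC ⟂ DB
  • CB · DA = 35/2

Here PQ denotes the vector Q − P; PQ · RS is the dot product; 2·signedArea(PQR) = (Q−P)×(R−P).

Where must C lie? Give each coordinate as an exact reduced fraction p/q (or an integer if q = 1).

1. C_x = -13/2  [D, B, C are collinear ∩ AC ⟂ DB]
2. C_y = 11/2  [D, B, C are collinear ∩ AC ⟂ DB]
   → C = (-13/2, 11/2)

C = (-13/2, 11/2)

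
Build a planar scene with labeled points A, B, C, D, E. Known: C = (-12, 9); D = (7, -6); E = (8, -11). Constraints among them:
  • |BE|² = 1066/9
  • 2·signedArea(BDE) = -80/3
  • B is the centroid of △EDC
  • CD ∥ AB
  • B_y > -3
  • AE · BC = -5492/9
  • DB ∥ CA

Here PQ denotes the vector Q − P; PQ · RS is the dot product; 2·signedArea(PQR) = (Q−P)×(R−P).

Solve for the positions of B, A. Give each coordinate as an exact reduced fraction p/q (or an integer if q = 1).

A = (-18, 37/3)
B = (1, -8/3)

1. B_x = 1  [B is the centroid of △EDC]
2. B_y = -8/3  [B is the centroid of △EDC]
   → B = (1, -8/3)
3. A_x = -18  [CD ∥ AB ∩ DB ∥ CA]
4. A_y = 37/3  [CD ∥ AB ∩ DB ∥ CA]
   → A = (-18, 37/3)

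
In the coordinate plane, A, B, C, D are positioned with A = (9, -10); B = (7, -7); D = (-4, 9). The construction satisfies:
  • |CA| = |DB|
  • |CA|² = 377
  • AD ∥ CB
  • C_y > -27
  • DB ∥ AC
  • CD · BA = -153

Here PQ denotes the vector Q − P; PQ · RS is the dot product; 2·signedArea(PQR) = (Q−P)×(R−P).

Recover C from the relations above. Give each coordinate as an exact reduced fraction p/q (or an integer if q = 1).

1. C_x = 20  [AD ∥ CB ∩ DB ∥ AC]
2. C_y = -26  [AD ∥ CB ∩ DB ∥ AC]
   → C = (20, -26)

C = (20, -26)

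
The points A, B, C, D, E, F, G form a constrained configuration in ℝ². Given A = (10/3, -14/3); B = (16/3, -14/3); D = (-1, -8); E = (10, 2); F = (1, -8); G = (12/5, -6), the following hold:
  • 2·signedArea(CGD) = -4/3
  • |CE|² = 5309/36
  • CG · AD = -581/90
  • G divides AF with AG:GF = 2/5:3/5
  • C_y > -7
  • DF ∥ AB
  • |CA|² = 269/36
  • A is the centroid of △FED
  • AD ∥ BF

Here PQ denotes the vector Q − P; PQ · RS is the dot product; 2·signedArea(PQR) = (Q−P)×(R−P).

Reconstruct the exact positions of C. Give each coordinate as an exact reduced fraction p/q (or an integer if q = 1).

C = (7/6, -19/3)

1. C_x = 7/6  [CG · AD = -581/90 ∩ 2·signedArea(CGD) = -4/3]
2. C_y = -19/3  [CG · AD = -581/90 ∩ 2·signedArea(CGD) = -4/3]
   → C = (7/6, -19/3)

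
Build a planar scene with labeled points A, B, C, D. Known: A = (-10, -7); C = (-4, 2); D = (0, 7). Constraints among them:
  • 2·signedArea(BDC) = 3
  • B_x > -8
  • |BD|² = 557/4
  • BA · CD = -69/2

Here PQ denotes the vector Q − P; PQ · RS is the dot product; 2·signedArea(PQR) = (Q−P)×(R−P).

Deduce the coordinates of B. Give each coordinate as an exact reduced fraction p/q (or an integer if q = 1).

1. B_x = -7  [2·signedArea(BDC) = 3 ∩ BA · CD = -69/2]
2. B_y = -5/2  [2·signedArea(BDC) = 3 ∩ BA · CD = -69/2]
   → B = (-7, -5/2)

B = (-7, -5/2)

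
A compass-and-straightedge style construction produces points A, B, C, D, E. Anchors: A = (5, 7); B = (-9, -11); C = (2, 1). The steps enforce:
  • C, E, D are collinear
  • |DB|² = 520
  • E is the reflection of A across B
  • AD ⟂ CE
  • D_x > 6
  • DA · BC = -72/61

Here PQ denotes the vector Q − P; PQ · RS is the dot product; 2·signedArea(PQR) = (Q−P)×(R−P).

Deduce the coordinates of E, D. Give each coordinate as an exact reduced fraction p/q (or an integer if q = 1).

1. E_x = -23  [E is the reflection of A across B]
2. E_y = -29  [E is the reflection of A across B]
   → E = (-23, -29)
3. D_x = 377/61  [C, E, D are collinear ∩ AD ⟂ CE]
4. D_y = 367/61  [C, E, D are collinear ∩ AD ⟂ CE]
   → D = (377/61, 367/61)

D = (377/61, 367/61)
E = (-23, -29)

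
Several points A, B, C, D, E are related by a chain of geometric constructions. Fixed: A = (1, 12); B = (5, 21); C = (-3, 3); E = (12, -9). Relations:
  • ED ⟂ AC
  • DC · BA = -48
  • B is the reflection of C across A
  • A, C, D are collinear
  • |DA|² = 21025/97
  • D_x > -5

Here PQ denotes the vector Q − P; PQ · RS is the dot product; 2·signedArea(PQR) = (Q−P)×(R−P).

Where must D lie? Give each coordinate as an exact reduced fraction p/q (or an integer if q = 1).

D = (-483/97, -141/97)

1. D_x = -483/97  [A, C, D are collinear ∩ ED ⟂ AC]
2. D_y = -141/97  [A, C, D are collinear ∩ ED ⟂ AC]
   → D = (-483/97, -141/97)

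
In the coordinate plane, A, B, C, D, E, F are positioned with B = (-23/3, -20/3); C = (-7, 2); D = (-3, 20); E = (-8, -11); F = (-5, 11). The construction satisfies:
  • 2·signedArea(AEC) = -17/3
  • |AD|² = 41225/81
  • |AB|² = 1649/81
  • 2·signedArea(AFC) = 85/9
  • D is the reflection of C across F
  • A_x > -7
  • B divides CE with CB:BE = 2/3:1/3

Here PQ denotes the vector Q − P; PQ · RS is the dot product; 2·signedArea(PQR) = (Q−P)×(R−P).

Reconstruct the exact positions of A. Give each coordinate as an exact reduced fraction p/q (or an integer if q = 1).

1. A_x = -62/9  [2·signedArea(AEC) = -17/3 ∩ 2·signedArea(AFC) = 85/9]
2. A_y = -20/9  [2·signedArea(AEC) = -17/3 ∩ 2·signedArea(AFC) = 85/9]
   → A = (-62/9, -20/9)

A = (-62/9, -20/9)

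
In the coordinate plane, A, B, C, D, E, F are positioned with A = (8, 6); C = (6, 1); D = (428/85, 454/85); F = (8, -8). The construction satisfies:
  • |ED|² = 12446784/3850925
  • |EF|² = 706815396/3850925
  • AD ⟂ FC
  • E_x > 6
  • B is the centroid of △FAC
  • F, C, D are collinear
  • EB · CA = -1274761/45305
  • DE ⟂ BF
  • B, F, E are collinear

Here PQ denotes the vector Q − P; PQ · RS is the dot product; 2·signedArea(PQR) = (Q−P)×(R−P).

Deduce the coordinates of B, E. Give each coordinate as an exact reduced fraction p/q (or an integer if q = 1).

B = (22/3, -1/3)
E = (309268/45305, 249038/45305)

1. B_x = 22/3  [B is the centroid of △FAC]
2. B_y = -1/3  [B is the centroid of △FAC]
   → B = (22/3, -1/3)
3. E_x = 309268/45305  [B, F, E are collinear ∩ DE ⟂ BF]
4. E_y = 249038/45305  [B, F, E are collinear ∩ DE ⟂ BF]
   → E = (309268/45305, 249038/45305)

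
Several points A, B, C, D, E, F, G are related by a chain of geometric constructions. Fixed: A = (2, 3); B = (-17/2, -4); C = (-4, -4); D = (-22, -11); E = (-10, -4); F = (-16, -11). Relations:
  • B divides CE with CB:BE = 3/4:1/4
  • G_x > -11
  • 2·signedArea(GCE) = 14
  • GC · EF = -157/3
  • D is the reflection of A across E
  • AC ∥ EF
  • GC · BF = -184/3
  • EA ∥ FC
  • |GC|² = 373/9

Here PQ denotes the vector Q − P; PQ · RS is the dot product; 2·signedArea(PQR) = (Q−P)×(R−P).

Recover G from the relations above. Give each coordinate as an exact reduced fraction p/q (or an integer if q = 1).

1. G_x = -10  [2·signedArea(GCE) = 14 ∩ GC · BF = -184/3]
2. G_y = -19/3  [2·signedArea(GCE) = 14 ∩ GC · BF = -184/3]
   → G = (-10, -19/3)

G = (-10, -19/3)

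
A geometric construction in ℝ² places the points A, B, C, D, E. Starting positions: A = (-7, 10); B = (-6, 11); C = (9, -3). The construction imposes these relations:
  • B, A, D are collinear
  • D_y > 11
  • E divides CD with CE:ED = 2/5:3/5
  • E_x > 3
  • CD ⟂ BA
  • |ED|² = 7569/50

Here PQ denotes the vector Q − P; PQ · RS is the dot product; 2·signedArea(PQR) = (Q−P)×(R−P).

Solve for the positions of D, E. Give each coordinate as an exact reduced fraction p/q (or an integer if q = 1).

1. D_x = -11/2  [B, A, D are collinear ∩ CD ⟂ BA]
2. D_y = 23/2  [B, A, D are collinear ∩ CD ⟂ BA]
   → D = (-11/2, 23/2)
3. E_x = 16/5  [E divides CD with CE:ED = 2/5:3/5]
4. E_y = 14/5  [E divides CD with CE:ED = 2/5:3/5]
   → E = (16/5, 14/5)

D = (-11/2, 23/2)
E = (16/5, 14/5)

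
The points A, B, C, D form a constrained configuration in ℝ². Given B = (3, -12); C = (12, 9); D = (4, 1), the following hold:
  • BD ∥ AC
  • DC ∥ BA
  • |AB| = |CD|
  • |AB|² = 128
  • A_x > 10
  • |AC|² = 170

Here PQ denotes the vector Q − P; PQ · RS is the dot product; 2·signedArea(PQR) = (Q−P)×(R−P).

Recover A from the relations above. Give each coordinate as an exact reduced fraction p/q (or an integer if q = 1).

A = (11, -4)

1. A_x = 11  [BD ∥ AC ∩ DC ∥ BA]
2. A_y = -4  [BD ∥ AC ∩ DC ∥ BA]
   → A = (11, -4)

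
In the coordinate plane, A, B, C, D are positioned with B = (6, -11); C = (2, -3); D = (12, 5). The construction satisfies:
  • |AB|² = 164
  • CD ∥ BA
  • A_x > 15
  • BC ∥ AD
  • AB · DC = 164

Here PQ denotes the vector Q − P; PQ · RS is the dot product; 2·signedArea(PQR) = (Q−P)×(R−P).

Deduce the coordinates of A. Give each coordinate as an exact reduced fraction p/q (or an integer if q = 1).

1. A_x = 16  [BC ∥ AD ∩ CD ∥ BA]
2. A_y = -3  [BC ∥ AD ∩ CD ∥ BA]
   → A = (16, -3)

A = (16, -3)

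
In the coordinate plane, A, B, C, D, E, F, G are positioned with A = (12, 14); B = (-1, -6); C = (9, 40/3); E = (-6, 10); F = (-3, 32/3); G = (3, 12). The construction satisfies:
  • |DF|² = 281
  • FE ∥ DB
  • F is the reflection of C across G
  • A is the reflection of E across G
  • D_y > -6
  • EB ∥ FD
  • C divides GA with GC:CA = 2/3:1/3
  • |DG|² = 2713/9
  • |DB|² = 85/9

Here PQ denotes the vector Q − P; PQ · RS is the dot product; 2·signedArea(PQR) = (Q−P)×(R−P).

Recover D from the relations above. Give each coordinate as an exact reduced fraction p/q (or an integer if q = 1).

1. D_x = 2  [FE ∥ DB ∩ EB ∥ FD]
2. D_y = -16/3  [FE ∥ DB ∩ EB ∥ FD]
   → D = (2, -16/3)

D = (2, -16/3)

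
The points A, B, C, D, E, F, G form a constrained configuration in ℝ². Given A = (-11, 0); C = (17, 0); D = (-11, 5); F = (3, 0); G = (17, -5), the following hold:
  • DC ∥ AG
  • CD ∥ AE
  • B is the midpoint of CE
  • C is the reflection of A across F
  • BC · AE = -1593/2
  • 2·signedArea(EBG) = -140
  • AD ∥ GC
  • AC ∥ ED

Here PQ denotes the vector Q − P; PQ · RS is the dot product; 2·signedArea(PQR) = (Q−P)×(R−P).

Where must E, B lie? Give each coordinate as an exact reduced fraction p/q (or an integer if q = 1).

B = (-11, 5/2)
E = (-39, 5)

1. E_x = -39  [AC ∥ ED ∩ CD ∥ AE]
2. E_y = 5  [AC ∥ ED ∩ CD ∥ AE]
   → E = (-39, 5)
3. B_x = -11  [B is the midpoint of CE]
4. B_y = 5/2  [B is the midpoint of CE]
   → B = (-11, 5/2)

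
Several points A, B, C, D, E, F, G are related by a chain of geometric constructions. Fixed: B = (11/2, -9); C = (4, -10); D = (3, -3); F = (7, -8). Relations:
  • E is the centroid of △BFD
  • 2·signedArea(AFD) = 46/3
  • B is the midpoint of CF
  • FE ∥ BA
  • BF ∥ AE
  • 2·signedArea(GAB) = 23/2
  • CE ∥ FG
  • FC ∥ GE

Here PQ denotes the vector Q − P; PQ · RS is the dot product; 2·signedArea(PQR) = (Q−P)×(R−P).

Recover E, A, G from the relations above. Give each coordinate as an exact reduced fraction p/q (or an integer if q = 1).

A = (11/3, -23/3)
E = (31/6, -20/3)
G = (49/6, -14/3)

1. E_x = 31/6  [E is the centroid of △BFD]
2. E_y = -20/3  [E is the centroid of △BFD]
   → E = (31/6, -20/3)
3. A_x = 11/3  [BF ∥ AE ∩ FE ∥ BA]
4. A_y = -23/3  [BF ∥ AE ∩ FE ∥ BA]
   → A = (11/3, -23/3)
5. G_x = 49/6  [FC ∥ GE ∩ CE ∥ FG]
6. G_y = -14/3  [FC ∥ GE ∩ CE ∥ FG]
   → G = (49/6, -14/3)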